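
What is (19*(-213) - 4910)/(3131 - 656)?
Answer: -8957/2475 ≈ -3.6190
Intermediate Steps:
(19*(-213) - 4910)/(3131 - 656) = (-4047 - 4910)/2475 = -8957*1/2475 = -8957/2475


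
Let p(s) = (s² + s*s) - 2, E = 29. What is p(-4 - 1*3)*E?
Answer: 2784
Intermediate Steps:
p(s) = -2 + 2*s² (p(s) = (s² + s²) - 2 = 2*s² - 2 = -2 + 2*s²)
p(-4 - 1*3)*E = (-2 + 2*(-4 - 1*3)²)*29 = (-2 + 2*(-4 - 3)²)*29 = (-2 + 2*(-7)²)*29 = (-2 + 2*49)*29 = (-2 + 98)*29 = 96*29 = 2784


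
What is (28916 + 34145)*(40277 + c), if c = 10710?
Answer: 3215291207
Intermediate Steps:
(28916 + 34145)*(40277 + c) = (28916 + 34145)*(40277 + 10710) = 63061*50987 = 3215291207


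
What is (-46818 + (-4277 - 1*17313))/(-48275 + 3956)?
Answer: 4024/2607 ≈ 1.5435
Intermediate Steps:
(-46818 + (-4277 - 1*17313))/(-48275 + 3956) = (-46818 + (-4277 - 17313))/(-44319) = (-46818 - 21590)*(-1/44319) = -68408*(-1/44319) = 4024/2607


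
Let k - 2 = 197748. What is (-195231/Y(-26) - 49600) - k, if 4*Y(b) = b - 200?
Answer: -27560088/113 ≈ -2.4389e+5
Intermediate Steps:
Y(b) = -50 + b/4 (Y(b) = (b - 200)/4 = (-200 + b)/4 = -50 + b/4)
k = 197750 (k = 2 + 197748 = 197750)
(-195231/Y(-26) - 49600) - k = (-195231/(-50 + (1/4)*(-26)) - 49600) - 1*197750 = (-195231/(-50 - 13/2) - 49600) - 197750 = (-195231/(-113/2) - 49600) - 197750 = (-195231*(-2/113) - 49600) - 197750 = (390462/113 - 49600) - 197750 = -5214338/113 - 197750 = -27560088/113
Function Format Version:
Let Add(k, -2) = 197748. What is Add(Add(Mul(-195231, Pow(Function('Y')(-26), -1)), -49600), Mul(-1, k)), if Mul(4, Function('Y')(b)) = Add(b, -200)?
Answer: Rational(-27560088, 113) ≈ -2.4389e+5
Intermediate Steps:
Function('Y')(b) = Add(-50, Mul(Rational(1, 4), b)) (Function('Y')(b) = Mul(Rational(1, 4), Add(b, -200)) = Mul(Rational(1, 4), Add(-200, b)) = Add(-50, Mul(Rational(1, 4), b)))
k = 197750 (k = Add(2, 197748) = 197750)
Add(Add(Mul(-195231, Pow(Function('Y')(-26), -1)), -49600), Mul(-1, k)) = Add(Add(Mul(-195231, Pow(Add(-50, Mul(Rational(1, 4), -26)), -1)), -49600), Mul(-1, 197750)) = Add(Add(Mul(-195231, Pow(Add(-50, Rational(-13, 2)), -1)), -49600), -197750) = Add(Add(Mul(-195231, Pow(Rational(-113, 2), -1)), -49600), -197750) = Add(Add(Mul(-195231, Rational(-2, 113)), -49600), -197750) = Add(Add(Rational(390462, 113), -49600), -197750) = Add(Rational(-5214338, 113), -197750) = Rational(-27560088, 113)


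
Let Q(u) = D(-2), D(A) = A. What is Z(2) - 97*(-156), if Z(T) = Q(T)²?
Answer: 15136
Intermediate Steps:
Q(u) = -2
Z(T) = 4 (Z(T) = (-2)² = 4)
Z(2) - 97*(-156) = 4 - 97*(-156) = 4 + 15132 = 15136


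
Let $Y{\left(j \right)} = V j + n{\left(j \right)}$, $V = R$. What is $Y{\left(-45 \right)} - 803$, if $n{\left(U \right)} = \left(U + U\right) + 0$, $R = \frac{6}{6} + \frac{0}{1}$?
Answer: $-938$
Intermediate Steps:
$R = 1$ ($R = 6 \cdot \frac{1}{6} + 0 \cdot 1 = 1 + 0 = 1$)
$V = 1$
$n{\left(U \right)} = 2 U$ ($n{\left(U \right)} = 2 U + 0 = 2 U$)
$Y{\left(j \right)} = 3 j$ ($Y{\left(j \right)} = 1 j + 2 j = j + 2 j = 3 j$)
$Y{\left(-45 \right)} - 803 = 3 \left(-45\right) - 803 = -135 - 803 = -938$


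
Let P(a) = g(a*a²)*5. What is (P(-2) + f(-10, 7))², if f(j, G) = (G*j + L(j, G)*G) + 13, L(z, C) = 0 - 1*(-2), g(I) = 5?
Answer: 324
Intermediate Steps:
L(z, C) = 2 (L(z, C) = 0 + 2 = 2)
f(j, G) = 13 + 2*G + G*j (f(j, G) = (G*j + 2*G) + 13 = (2*G + G*j) + 13 = 13 + 2*G + G*j)
P(a) = 25 (P(a) = 5*5 = 25)
(P(-2) + f(-10, 7))² = (25 + (13 + 2*7 + 7*(-10)))² = (25 + (13 + 14 - 70))² = (25 - 43)² = (-18)² = 324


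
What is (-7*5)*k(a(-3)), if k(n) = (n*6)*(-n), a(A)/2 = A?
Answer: 7560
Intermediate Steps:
a(A) = 2*A
k(n) = -6*n**2 (k(n) = (6*n)*(-n) = -6*n**2)
(-7*5)*k(a(-3)) = (-7*5)*(-6*(2*(-3))**2) = -(-210)*(-6)**2 = -(-210)*36 = -35*(-216) = 7560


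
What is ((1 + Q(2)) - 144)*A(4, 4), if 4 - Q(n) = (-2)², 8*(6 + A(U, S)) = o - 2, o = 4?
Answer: 3289/4 ≈ 822.25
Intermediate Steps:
A(U, S) = -23/4 (A(U, S) = -6 + (4 - 2)/8 = -6 + (⅛)*2 = -6 + ¼ = -23/4)
Q(n) = 0 (Q(n) = 4 - 1*(-2)² = 4 - 1*4 = 4 - 4 = 0)
((1 + Q(2)) - 144)*A(4, 4) = ((1 + 0) - 144)*(-23/4) = (1 - 144)*(-23/4) = -143*(-23/4) = 3289/4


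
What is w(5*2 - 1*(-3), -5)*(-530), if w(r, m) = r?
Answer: -6890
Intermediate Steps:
w(5*2 - 1*(-3), -5)*(-530) = (5*2 - 1*(-3))*(-530) = (10 + 3)*(-530) = 13*(-530) = -6890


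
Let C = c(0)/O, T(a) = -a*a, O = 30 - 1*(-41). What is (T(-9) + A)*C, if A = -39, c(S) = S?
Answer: 0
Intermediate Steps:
O = 71 (O = 30 + 41 = 71)
T(a) = -a²
C = 0 (C = 0/71 = 0*(1/71) = 0)
(T(-9) + A)*C = (-1*(-9)² - 39)*0 = (-1*81 - 39)*0 = (-81 - 39)*0 = -120*0 = 0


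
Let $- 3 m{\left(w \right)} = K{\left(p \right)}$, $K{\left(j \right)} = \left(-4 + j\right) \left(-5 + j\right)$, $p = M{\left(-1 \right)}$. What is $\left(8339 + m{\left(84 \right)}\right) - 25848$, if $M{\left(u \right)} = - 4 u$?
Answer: $-17509$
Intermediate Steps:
$p = 4$ ($p = \left(-4\right) \left(-1\right) = 4$)
$K{\left(j \right)} = \left(-5 + j\right) \left(-4 + j\right)$
$m{\left(w \right)} = 0$ ($m{\left(w \right)} = - \frac{20 + 4^{2} - 36}{3} = - \frac{20 + 16 - 36}{3} = \left(- \frac{1}{3}\right) 0 = 0$)
$\left(8339 + m{\left(84 \right)}\right) - 25848 = \left(8339 + 0\right) - 25848 = 8339 - 25848 = -17509$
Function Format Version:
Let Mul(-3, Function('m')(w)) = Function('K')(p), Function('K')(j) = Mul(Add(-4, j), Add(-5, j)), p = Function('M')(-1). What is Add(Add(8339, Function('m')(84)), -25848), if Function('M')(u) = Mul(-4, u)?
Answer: -17509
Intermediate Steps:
p = 4 (p = Mul(-4, -1) = 4)
Function('K')(j) = Mul(Add(-5, j), Add(-4, j))
Function('m')(w) = 0 (Function('m')(w) = Mul(Rational(-1, 3), Add(20, Pow(4, 2), Mul(-9, 4))) = Mul(Rational(-1, 3), Add(20, 16, -36)) = Mul(Rational(-1, 3), 0) = 0)
Add(Add(8339, Function('m')(84)), -25848) = Add(Add(8339, 0), -25848) = Add(8339, -25848) = -17509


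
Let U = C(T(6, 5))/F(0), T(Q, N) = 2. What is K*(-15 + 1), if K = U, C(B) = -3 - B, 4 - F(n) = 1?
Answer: 70/3 ≈ 23.333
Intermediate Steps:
F(n) = 3 (F(n) = 4 - 1*1 = 4 - 1 = 3)
U = -5/3 (U = (-3 - 1*2)/3 = (-3 - 2)*(⅓) = -5*⅓ = -5/3 ≈ -1.6667)
K = -5/3 ≈ -1.6667
K*(-15 + 1) = -5*(-15 + 1)/3 = -5/3*(-14) = 70/3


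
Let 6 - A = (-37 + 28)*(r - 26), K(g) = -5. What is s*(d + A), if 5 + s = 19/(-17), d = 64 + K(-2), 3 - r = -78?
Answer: -58240/17 ≈ -3425.9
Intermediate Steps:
r = 81 (r = 3 - 1*(-78) = 3 + 78 = 81)
A = 501 (A = 6 - (-37 + 28)*(81 - 26) = 6 - (-9)*55 = 6 - 1*(-495) = 6 + 495 = 501)
d = 59 (d = 64 - 5 = 59)
s = -104/17 (s = -5 + 19/(-17) = -5 + 19*(-1/17) = -5 - 19/17 = -104/17 ≈ -6.1176)
s*(d + A) = -104*(59 + 501)/17 = -104/17*560 = -58240/17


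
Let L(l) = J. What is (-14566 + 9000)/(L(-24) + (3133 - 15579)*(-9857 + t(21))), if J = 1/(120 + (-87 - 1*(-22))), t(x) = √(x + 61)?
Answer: -2065585300153430/45527533121483594721 - 209555168900*√82/45527533121483594721 ≈ -4.5412e-5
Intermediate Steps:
t(x) = √(61 + x)
J = 1/55 (J = 1/(120 + (-87 + 22)) = 1/(120 - 65) = 1/55 ≈ 0.018182)
L(l) = 1/55
(-14566 + 9000)/(L(-24) + (3133 - 15579)*(-9857 + t(21))) = (-14566 + 9000)/(1/55 + (3133 - 15579)*(-9857 + √(61 + 21))) = -5566/(1/55 - 12446*(-9857 + √82)) = -5566/(1/55 + (122680222 - 12446*√82)) = -5566/(6747412211/55 - 12446*√82)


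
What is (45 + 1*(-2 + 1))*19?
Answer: 836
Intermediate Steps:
(45 + 1*(-2 + 1))*19 = (45 + 1*(-1))*19 = (45 - 1)*19 = 44*19 = 836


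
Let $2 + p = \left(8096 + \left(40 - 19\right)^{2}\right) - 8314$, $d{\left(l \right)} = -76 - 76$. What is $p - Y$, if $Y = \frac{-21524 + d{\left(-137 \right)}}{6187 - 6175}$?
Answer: $\frac{6082}{3} \approx 2027.3$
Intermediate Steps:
$d{\left(l \right)} = -152$ ($d{\left(l \right)} = -76 - 76 = -152$)
$Y = - \frac{5419}{3}$ ($Y = \frac{-21524 - 152}{6187 - 6175} = - \frac{21676}{12} = \left(-21676\right) \frac{1}{12} = - \frac{5419}{3} \approx -1806.3$)
$p = 221$ ($p = -2 - \left(218 - \left(40 - 19\right)^{2}\right) = -2 - \left(218 - 441\right) = -2 + \left(\left(8096 + 441\right) - 8314\right) = -2 + \left(8537 - 8314\right) = -2 + 223 = 221$)
$p - Y = 221 - - \frac{5419}{3} = 221 + \frac{5419}{3} = \frac{6082}{3}$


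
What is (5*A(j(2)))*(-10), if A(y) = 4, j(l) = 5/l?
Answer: -200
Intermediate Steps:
(5*A(j(2)))*(-10) = (5*4)*(-10) = 20*(-10) = -200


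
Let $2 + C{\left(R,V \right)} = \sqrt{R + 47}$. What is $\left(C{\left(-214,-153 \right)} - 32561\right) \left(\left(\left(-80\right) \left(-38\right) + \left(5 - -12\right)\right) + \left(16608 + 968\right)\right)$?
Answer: $-671872379 + 20633 i \sqrt{167} \approx -6.7187 \cdot 10^{8} + 2.6664 \cdot 10^{5} i$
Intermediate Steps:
$C{\left(R,V \right)} = -2 + \sqrt{47 + R}$ ($C{\left(R,V \right)} = -2 + \sqrt{R + 47} = -2 + \sqrt{47 + R}$)
$\left(C{\left(-214,-153 \right)} - 32561\right) \left(\left(\left(-80\right) \left(-38\right) + \left(5 - -12\right)\right) + \left(16608 + 968\right)\right) = \left(\left(-2 + \sqrt{47 - 214}\right) - 32561\right) \left(\left(\left(-80\right) \left(-38\right) + \left(5 - -12\right)\right) + \left(16608 + 968\right)\right) = \left(\left(-2 + \sqrt{-167}\right) - 32561\right) \left(\left(3040 + \left(5 + 12\right)\right) + 17576\right) = \left(\left(-2 + i \sqrt{167}\right) - 32561\right) \left(\left(3040 + 17\right) + 17576\right) = \left(-32563 + i \sqrt{167}\right) \left(3057 + 17576\right) = \left(-32563 + i \sqrt{167}\right) 20633 = -671872379 + 20633 i \sqrt{167}$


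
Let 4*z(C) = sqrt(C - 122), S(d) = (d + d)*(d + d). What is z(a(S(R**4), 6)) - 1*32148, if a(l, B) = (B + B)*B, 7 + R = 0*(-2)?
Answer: -32148 + 5*I*sqrt(2)/4 ≈ -32148.0 + 1.7678*I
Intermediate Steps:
R = -7 (R = -7 + 0*(-2) = -7 + 0 = -7)
S(d) = 4*d**2 (S(d) = (2*d)*(2*d) = 4*d**2)
a(l, B) = 2*B**2 (a(l, B) = (2*B)*B = 2*B**2)
z(C) = sqrt(-122 + C)/4 (z(C) = sqrt(C - 122)/4 = sqrt(-122 + C)/4)
z(a(S(R**4), 6)) - 1*32148 = sqrt(-122 + 2*6**2)/4 - 1*32148 = sqrt(-122 + 2*36)/4 - 32148 = sqrt(-122 + 72)/4 - 32148 = sqrt(-50)/4 - 32148 = (5*I*sqrt(2))/4 - 32148 = 5*I*sqrt(2)/4 - 32148 = -32148 + 5*I*sqrt(2)/4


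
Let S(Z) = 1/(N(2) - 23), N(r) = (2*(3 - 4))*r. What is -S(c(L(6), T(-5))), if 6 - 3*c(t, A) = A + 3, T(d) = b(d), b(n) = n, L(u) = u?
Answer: 1/27 ≈ 0.037037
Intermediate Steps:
T(d) = d
c(t, A) = 1 - A/3 (c(t, A) = 2 - (A + 3)/3 = 2 - (3 + A)/3 = 2 + (-1 - A/3) = 1 - A/3)
N(r) = -2*r (N(r) = (2*(-1))*r = -2*r)
S(Z) = -1/27 (S(Z) = 1/(-2*2 - 23) = 1/(-4 - 23) = 1/(-27) = -1/27)
-S(c(L(6), T(-5))) = -1*(-1/27) = 1/27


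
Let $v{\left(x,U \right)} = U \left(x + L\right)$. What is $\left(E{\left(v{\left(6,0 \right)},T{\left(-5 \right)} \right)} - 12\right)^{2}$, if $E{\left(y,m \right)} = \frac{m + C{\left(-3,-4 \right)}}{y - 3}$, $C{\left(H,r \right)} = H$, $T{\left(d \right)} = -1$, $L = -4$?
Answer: $\frac{1024}{9} \approx 113.78$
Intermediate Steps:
$v{\left(x,U \right)} = U \left(-4 + x\right)$ ($v{\left(x,U \right)} = U \left(x - 4\right) = U \left(-4 + x\right)$)
$E{\left(y,m \right)} = \frac{-3 + m}{-3 + y}$ ($E{\left(y,m \right)} = \frac{m - 3}{y - 3} = \frac{-3 + m}{-3 + y}$)
$\left(E{\left(v{\left(6,0 \right)},T{\left(-5 \right)} \right)} - 12\right)^{2} = \left(\frac{-3 - 1}{-3 + 0 \left(-4 + 6\right)} - 12\right)^{2} = \left(\frac{1}{-3 + 0 \cdot 2} \left(-4\right) - 12\right)^{2} = \left(\frac{1}{-3 + 0} \left(-4\right) - 12\right)^{2} = \left(\frac{1}{-3} \left(-4\right) - 12\right)^{2} = \left(\left(- \frac{1}{3}\right) \left(-4\right) - 12\right)^{2} = \left(\frac{4}{3} - 12\right)^{2} = \left(- \frac{32}{3}\right)^{2} = \frac{1024}{9}$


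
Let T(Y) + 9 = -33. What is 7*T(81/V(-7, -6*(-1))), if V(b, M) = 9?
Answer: -294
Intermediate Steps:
T(Y) = -42 (T(Y) = -9 - 33 = -42)
7*T(81/V(-7, -6*(-1))) = 7*(-42) = -294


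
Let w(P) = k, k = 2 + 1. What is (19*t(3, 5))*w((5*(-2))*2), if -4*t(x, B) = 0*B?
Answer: 0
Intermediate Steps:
t(x, B) = 0 (t(x, B) = -0*B = -1/4*0 = 0)
k = 3
w(P) = 3
(19*t(3, 5))*w((5*(-2))*2) = (19*0)*3 = 0*3 = 0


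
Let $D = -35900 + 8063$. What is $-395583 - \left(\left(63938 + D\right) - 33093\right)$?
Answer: $-398591$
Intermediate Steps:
$D = -27837$
$-395583 - \left(\left(63938 + D\right) - 33093\right) = -395583 - \left(\left(63938 - 27837\right) - 33093\right) = -395583 - \left(36101 - 33093\right) = -395583 - 3008 = -398591$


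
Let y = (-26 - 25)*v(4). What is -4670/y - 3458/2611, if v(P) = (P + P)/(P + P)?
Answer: 1716716/19023 ≈ 90.244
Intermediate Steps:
v(P) = 1 (v(P) = (2*P)/((2*P)) = (2*P)*(1/(2*P)) = 1)
y = -51 (y = (-26 - 25)*1 = -51*1 = -51)
-4670/y - 3458/2611 = -4670/(-51) - 3458/2611 = -4670*(-1/51) - 3458*1/2611 = 4670/51 - 494/373 = 1716716/19023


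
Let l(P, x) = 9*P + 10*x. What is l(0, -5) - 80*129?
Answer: -10370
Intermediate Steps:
l(0, -5) - 80*129 = (9*0 + 10*(-5)) - 80*129 = (0 - 50) - 10320 = -50 - 10320 = -10370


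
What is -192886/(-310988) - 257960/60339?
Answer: -34291958063/9382352466 ≈ -3.6549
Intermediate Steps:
-192886/(-310988) - 257960/60339 = -192886*(-1/310988) - 257960*1/60339 = 96443/155494 - 257960/60339 = -34291958063/9382352466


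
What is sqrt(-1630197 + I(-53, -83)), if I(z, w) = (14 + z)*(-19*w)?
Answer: 10*I*sqrt(16917) ≈ 1300.7*I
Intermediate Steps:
I(z, w) = -19*w*(14 + z)
sqrt(-1630197 + I(-53, -83)) = sqrt(-1630197 - 19*(-83)*(14 - 53)) = sqrt(-1630197 - 19*(-83)*(-39)) = sqrt(-1630197 - 61503) = sqrt(-1691700) = 10*I*sqrt(16917)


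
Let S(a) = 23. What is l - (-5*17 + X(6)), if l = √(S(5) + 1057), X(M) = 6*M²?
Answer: -131 + 6*√30 ≈ -98.137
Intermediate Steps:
l = 6*√30 (l = √(23 + 1057) = √1080 = 6*√30 ≈ 32.863)
l - (-5*17 + X(6)) = 6*√30 - (-5*17 + 6*6²) = 6*√30 - (-85 + 6*36) = 6*√30 - (-85 + 216) = 6*√30 - 1*131 = 6*√30 - 131 = -131 + 6*√30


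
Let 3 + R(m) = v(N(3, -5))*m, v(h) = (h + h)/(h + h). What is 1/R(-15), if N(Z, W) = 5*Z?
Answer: -1/18 ≈ -0.055556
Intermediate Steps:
v(h) = 1 (v(h) = (2*h)/((2*h)) = (2*h)*(1/(2*h)) = 1)
R(m) = -3 + m (R(m) = -3 + 1*m = -3 + m)
1/R(-15) = 1/(-3 - 15) = 1/(-18) = -1/18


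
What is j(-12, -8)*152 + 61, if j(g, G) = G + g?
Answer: -2979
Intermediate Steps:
j(-12, -8)*152 + 61 = (-8 - 12)*152 + 61 = -20*152 + 61 = -3040 + 61 = -2979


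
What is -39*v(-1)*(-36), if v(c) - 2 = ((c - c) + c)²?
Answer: 4212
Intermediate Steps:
v(c) = 2 + c² (v(c) = 2 + ((c - c) + c)² = 2 + (0 + c)² = 2 + c²)
-39*v(-1)*(-36) = -39*(2 + (-1)²)*(-36) = -39*(2 + 1)*(-36) = -39*3*(-36) = -117*(-36) = 4212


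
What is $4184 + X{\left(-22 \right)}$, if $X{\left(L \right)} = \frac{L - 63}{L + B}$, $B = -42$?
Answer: $\frac{267861}{64} \approx 4185.3$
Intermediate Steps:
$X{\left(L \right)} = \frac{-63 + L}{-42 + L}$ ($X{\left(L \right)} = \frac{L - 63}{L - 42} = \frac{-63 + L}{-42 + L}$)
$4184 + X{\left(-22 \right)} = 4184 + \frac{-63 - 22}{-42 - 22} = 4184 + \frac{1}{-64} \left(-85\right) = 4184 - - \frac{85}{64} = 4184 + \frac{85}{64} = \frac{267861}{64}$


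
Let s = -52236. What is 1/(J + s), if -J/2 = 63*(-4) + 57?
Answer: -1/51846 ≈ -1.9288e-5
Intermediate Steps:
J = 390 (J = -2*(63*(-4) + 57) = -2*(-252 + 57) = -2*(-195) = 390)
1/(J + s) = 1/(390 - 52236) = 1/(-51846) = -1/51846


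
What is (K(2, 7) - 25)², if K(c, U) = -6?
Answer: 961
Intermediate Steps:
(K(2, 7) - 25)² = (-6 - 25)² = (-31)² = 961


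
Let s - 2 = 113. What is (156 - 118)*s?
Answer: 4370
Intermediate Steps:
s = 115 (s = 2 + 113 = 115)
(156 - 118)*s = (156 - 118)*115 = 38*115 = 4370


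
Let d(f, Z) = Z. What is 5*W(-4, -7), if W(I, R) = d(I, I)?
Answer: -20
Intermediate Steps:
W(I, R) = I
5*W(-4, -7) = 5*(-4) = -20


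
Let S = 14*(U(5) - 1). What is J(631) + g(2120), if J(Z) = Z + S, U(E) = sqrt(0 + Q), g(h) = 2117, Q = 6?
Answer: 2734 + 14*sqrt(6) ≈ 2768.3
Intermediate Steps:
U(E) = sqrt(6) (U(E) = sqrt(0 + 6) = sqrt(6))
S = -14 + 14*sqrt(6) (S = 14*(sqrt(6) - 1) = 14*(-1 + sqrt(6)) = -14 + 14*sqrt(6) ≈ 20.293)
J(Z) = -14 + Z + 14*sqrt(6) (J(Z) = Z + (-14 + 14*sqrt(6)) = -14 + Z + 14*sqrt(6))
J(631) + g(2120) = (-14 + 631 + 14*sqrt(6)) + 2117 = (617 + 14*sqrt(6)) + 2117 = 2734 + 14*sqrt(6)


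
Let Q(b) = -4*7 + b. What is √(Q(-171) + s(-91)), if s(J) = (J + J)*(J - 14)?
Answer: √18911 ≈ 137.52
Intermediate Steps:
Q(b) = -28 + b
s(J) = 2*J*(-14 + J) (s(J) = (2*J)*(-14 + J) = 2*J*(-14 + J))
√(Q(-171) + s(-91)) = √((-28 - 171) + 2*(-91)*(-14 - 91)) = √(-199 + 2*(-91)*(-105)) = √(-199 + 19110) = √18911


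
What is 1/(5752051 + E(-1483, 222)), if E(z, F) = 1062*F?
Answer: 1/5987815 ≈ 1.6701e-7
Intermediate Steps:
1/(5752051 + E(-1483, 222)) = 1/(5752051 + 1062*222) = 1/(5752051 + 235764) = 1/5987815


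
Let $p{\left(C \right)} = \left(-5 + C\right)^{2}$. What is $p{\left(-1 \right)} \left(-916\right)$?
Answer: $-32976$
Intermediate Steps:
$p{\left(-1 \right)} \left(-916\right) = \left(-5 - 1\right)^{2} \left(-916\right) = \left(-6\right)^{2} \left(-916\right) = 36 \left(-916\right) = -32976$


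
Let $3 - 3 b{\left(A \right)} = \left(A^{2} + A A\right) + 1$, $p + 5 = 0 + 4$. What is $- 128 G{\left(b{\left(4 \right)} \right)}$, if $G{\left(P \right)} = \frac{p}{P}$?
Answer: $- \frac{64}{5} \approx -12.8$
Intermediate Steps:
$p = -1$ ($p = -5 + \left(0 + 4\right) = -5 + 4 = -1$)
$b{\left(A \right)} = \frac{2}{3} - \frac{2 A^{2}}{3}$ ($b{\left(A \right)} = 1 - \frac{\left(A^{2} + A A\right) + 1}{3} = 1 - \frac{\left(A^{2} + A^{2}\right) + 1}{3} = 1 - \frac{2 A^{2} + 1}{3} = 1 - \frac{1 + 2 A^{2}}{3} = 1 - \left(\frac{1}{3} + \frac{2 A^{2}}{3}\right) = \frac{2}{3} - \frac{2 A^{2}}{3}$)
$G{\left(P \right)} = - \frac{1}{P}$
$- 128 G{\left(b{\left(4 \right)} \right)} = - 128 \left(- \frac{1}{\frac{2}{3} - \frac{2 \cdot 4^{2}}{3}}\right) = - 128 \left(- \frac{1}{\frac{2}{3} - \frac{32}{3}}\right) = - 128 \left(- \frac{1}{-10}\right) = - 128 \left(\left(-1\right) \left(- \frac{1}{10}\right)\right) = \left(-128\right) \frac{1}{10} = - \frac{64}{5}$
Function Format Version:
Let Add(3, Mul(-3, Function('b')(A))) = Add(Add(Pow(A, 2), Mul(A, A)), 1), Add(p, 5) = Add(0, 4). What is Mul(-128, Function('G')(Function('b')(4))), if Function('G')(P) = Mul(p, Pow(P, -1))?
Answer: Rational(-64, 5) ≈ -12.800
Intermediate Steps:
p = -1 (p = Add(-5, Add(0, 4)) = Add(-5, 4) = -1)
Function('b')(A) = Add(Rational(2, 3), Mul(Rational(-2, 3), Pow(A, 2))) (Function('b')(A) = Add(1, Mul(Rational(-1, 3), Add(Add(Pow(A, 2), Mul(A, A)), 1))) = Add(1, Mul(Rational(-1, 3), Add(Add(Pow(A, 2), Pow(A, 2)), 1))) = Add(1, Mul(Rational(-1, 3), Add(Mul(2, Pow(A, 2)), 1))) = Add(1, Mul(Rational(-1, 3), Add(1, Mul(2, Pow(A, 2))))) = Add(1, Add(Rational(-1, 3), Mul(Rational(-2, 3), Pow(A, 2)))) = Add(Rational(2, 3), Mul(Rational(-2, 3), Pow(A, 2))))
Function('G')(P) = Mul(-1, Pow(P, -1))
Mul(-128, Function('G')(Function('b')(4))) = Mul(-128, Mul(-1, Pow(Add(Rational(2, 3), Mul(Rational(-2, 3), Pow(4, 2))), -1))) = Mul(-128, Mul(-1, Pow(Add(Rational(2, 3), Mul(Rational(-2, 3), 16)), -1))) = Mul(-128, Mul(-1, Pow(Add(Rational(2, 3), Rational(-32, 3)), -1))) = Mul(-128, Mul(-1, Pow(-10, -1))) = Mul(-128, Mul(-1, Rational(-1, 10))) = Mul(-128, Rational(1, 10)) = Rational(-64, 5)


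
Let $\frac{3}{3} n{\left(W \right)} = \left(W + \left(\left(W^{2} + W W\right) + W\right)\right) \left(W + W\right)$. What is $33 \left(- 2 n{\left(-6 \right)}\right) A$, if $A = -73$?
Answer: $-3468960$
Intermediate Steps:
$n{\left(W \right)} = 2 W \left(2 W + 2 W^{2}\right)$ ($n{\left(W \right)} = \left(W + \left(\left(W^{2} + W W\right) + W\right)\right) \left(W + W\right) = \left(W + \left(\left(W^{2} + W^{2}\right) + W\right)\right) 2 W = \left(W + \left(2 W^{2} + W\right)\right) 2 W = \left(W + \left(W + 2 W^{2}\right)\right) 2 W = \left(2 W + 2 W^{2}\right) 2 W = 2 W \left(2 W + 2 W^{2}\right)$)
$33 \left(- 2 n{\left(-6 \right)}\right) A = 33 \left(- 2 \cdot 4 \left(-6\right)^{2} \left(1 - 6\right)\right) \left(-73\right) = 33 \left(- 2 \cdot 4 \cdot 36 \left(-5\right)\right) \left(-73\right) = 33 \left(\left(-2\right) \left(-720\right)\right) \left(-73\right) = 33 \cdot 1440 \left(-73\right) = 47520 \left(-73\right) = -3468960$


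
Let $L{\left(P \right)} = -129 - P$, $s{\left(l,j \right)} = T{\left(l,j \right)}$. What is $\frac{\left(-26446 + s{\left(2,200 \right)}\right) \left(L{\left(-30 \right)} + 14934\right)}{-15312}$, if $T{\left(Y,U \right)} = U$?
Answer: $\frac{5899385}{232} \approx 25428.0$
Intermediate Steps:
$s{\left(l,j \right)} = j$
$\frac{\left(-26446 + s{\left(2,200 \right)}\right) \left(L{\left(-30 \right)} + 14934\right)}{-15312} = \frac{\left(-26446 + 200\right) \left(\left(-129 - -30\right) + 14934\right)}{-15312} = - 26246 \left(\left(-129 + 30\right) + 14934\right) \left(- \frac{1}{15312}\right) = - 26246 \left(-99 + 14934\right) \left(- \frac{1}{15312}\right) = \left(-26246\right) 14835 \left(- \frac{1}{15312}\right) = \left(-389359410\right) \left(- \frac{1}{15312}\right) = \frac{5899385}{232}$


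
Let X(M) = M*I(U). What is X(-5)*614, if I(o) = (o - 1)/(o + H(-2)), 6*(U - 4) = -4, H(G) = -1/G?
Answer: -42980/23 ≈ -1868.7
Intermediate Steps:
U = 10/3 (U = 4 + (⅙)*(-4) = 4 - ⅔ = 10/3 ≈ 3.3333)
I(o) = (-1 + o)/(½ + o) (I(o) = (o - 1)/(o - 1/(-2)) = (-1 + o)/(o - 1*(-½)) = (-1 + o)/(o + ½) = (-1 + o)/(½ + o))
X(M) = 14*M/23 (X(M) = M*(2*(-1 + 10/3)/(1 + 2*(10/3))) = M*(2*(7/3)/(1 + 20/3)) = M*(2*(7/3)/(23/3)) = M*(2*(3/23)*(7/3)) = M*(14/23) = 14*M/23)
X(-5)*614 = ((14/23)*(-5))*614 = -70/23*614 = -42980/23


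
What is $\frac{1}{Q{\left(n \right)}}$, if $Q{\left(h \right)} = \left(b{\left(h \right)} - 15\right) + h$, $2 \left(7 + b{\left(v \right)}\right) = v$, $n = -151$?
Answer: $- \frac{2}{497} \approx -0.0040241$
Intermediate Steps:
$b{\left(v \right)} = -7 + \frac{v}{2}$
$Q{\left(h \right)} = -22 + \frac{3 h}{2}$ ($Q{\left(h \right)} = \left(\left(-7 + \frac{h}{2}\right) - 15\right) + h = \left(-22 + \frac{h}{2}\right) + h = -22 + \frac{3 h}{2}$)
$\frac{1}{Q{\left(n \right)}} = \frac{1}{-22 + \frac{3}{2} \left(-151\right)} = \frac{1}{-22 - \frac{453}{2}} = \frac{1}{- \frac{497}{2}} = - \frac{2}{497}$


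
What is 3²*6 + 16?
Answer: 70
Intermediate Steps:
3²*6 + 16 = 9*6 + 16 = 54 + 16 = 70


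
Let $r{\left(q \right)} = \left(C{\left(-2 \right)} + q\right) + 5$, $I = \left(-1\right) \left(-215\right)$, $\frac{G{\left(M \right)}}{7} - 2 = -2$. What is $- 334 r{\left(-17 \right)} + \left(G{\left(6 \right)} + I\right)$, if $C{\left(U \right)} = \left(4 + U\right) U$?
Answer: $5559$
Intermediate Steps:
$G{\left(M \right)} = 0$ ($G{\left(M \right)} = 14 + 7 \left(-2\right) = 14 - 14 = 0$)
$I = 215$
$C{\left(U \right)} = U \left(4 + U\right)$
$r{\left(q \right)} = 1 + q$ ($r{\left(q \right)} = \left(- 2 \left(4 - 2\right) + q\right) + 5 = \left(\left(-2\right) 2 + q\right) + 5 = \left(-4 + q\right) + 5 = 1 + q$)
$- 334 r{\left(-17 \right)} + \left(G{\left(6 \right)} + I\right) = - 334 \left(1 - 17\right) + \left(0 + 215\right) = \left(-334\right) \left(-16\right) + 215 = 5344 + 215 = 5559$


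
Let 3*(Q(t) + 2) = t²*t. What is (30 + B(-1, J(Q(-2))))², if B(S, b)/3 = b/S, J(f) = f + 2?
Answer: 1444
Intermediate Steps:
Q(t) = -2 + t³/3 (Q(t) = -2 + (t²*t)/3 = -2 + t³/3)
J(f) = 2 + f
B(S, b) = 3*b/S (B(S, b) = 3*(b/S) = 3*b/S)
(30 + B(-1, J(Q(-2))))² = (30 + 3*(2 + (-2 + (⅓)*(-2)³))/(-1))² = (30 + 3*(2 + (-2 + (⅓)*(-8)))*(-1))² = (30 + 3*(2 + (-2 - 8/3))*(-1))² = (30 + 3*(2 - 14/3)*(-1))² = (30 + 3*(-8/3)*(-1))² = (30 + 8)² = 38² = 1444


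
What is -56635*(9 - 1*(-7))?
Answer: -906160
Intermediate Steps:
-56635*(9 - 1*(-7)) = -56635*(9 + 7) = -56635*16 = -906160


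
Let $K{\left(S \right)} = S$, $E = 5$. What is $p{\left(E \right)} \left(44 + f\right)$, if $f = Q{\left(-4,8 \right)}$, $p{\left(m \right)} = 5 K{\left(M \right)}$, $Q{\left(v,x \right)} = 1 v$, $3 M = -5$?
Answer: $- \frac{1000}{3} \approx -333.33$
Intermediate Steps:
$M = - \frac{5}{3}$ ($M = \frac{1}{3} \left(-5\right) = - \frac{5}{3} \approx -1.6667$)
$Q{\left(v,x \right)} = v$
$p{\left(m \right)} = - \frac{25}{3}$ ($p{\left(m \right)} = 5 \left(- \frac{5}{3}\right) = - \frac{25}{3}$)
$f = -4$
$p{\left(E \right)} \left(44 + f\right) = - \frac{25 \left(44 - 4\right)}{3} = \left(- \frac{25}{3}\right) 40 = - \frac{1000}{3}$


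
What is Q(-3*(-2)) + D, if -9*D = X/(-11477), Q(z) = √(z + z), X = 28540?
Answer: 28540/103293 + 2*√3 ≈ 3.7404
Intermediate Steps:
Q(z) = √2*√z (Q(z) = √(2*z) = √2*√z)
D = 28540/103293 (D = -28540/(9*(-11477)) = -28540*(-1)/(9*11477) = -⅑*(-28540/11477) = 28540/103293 ≈ 0.27630)
Q(-3*(-2)) + D = √2*√(-3*(-2)) + 28540/103293 = √2*√6 + 28540/103293 = 2*√3 + 28540/103293 = 28540/103293 + 2*√3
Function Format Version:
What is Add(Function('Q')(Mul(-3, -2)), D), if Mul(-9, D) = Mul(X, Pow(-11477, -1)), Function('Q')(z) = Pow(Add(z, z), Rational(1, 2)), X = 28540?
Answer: Add(Rational(28540, 103293), Mul(2, Pow(3, Rational(1, 2)))) ≈ 3.7404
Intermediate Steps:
Function('Q')(z) = Mul(Pow(2, Rational(1, 2)), Pow(z, Rational(1, 2))) (Function('Q')(z) = Pow(Mul(2, z), Rational(1, 2)) = Mul(Pow(2, Rational(1, 2)), Pow(z, Rational(1, 2))))
D = Rational(28540, 103293) (D = Mul(Rational(-1, 9), Mul(28540, Pow(-11477, -1))) = Mul(Rational(-1, 9), Mul(28540, Rational(-1, 11477))) = Mul(Rational(-1, 9), Rational(-28540, 11477)) = Rational(28540, 103293) ≈ 0.27630)
Add(Function('Q')(Mul(-3, -2)), D) = Add(Mul(Pow(2, Rational(1, 2)), Pow(Mul(-3, -2), Rational(1, 2))), Rational(28540, 103293)) = Add(Mul(Pow(2, Rational(1, 2)), Pow(6, Rational(1, 2))), Rational(28540, 103293)) = Add(Mul(2, Pow(3, Rational(1, 2))), Rational(28540, 103293)) = Add(Rational(28540, 103293), Mul(2, Pow(3, Rational(1, 2))))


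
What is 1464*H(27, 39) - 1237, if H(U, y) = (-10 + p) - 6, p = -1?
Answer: -26125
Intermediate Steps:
H(U, y) = -17 (H(U, y) = (-10 - 1) - 6 = -11 - 6 = -17)
1464*H(27, 39) - 1237 = 1464*(-17) - 1237 = -24888 - 1237 = -26125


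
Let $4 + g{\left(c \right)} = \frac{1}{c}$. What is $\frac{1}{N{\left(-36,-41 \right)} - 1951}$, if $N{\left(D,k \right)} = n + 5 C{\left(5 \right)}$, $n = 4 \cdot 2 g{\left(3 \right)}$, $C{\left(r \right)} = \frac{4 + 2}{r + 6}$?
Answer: $- \frac{33}{65261} \approx -0.00050566$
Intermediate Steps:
$C{\left(r \right)} = \frac{6}{6 + r}$
$g{\left(c \right)} = -4 + \frac{1}{c}$
$n = - \frac{88}{3}$ ($n = 4 \cdot 2 \left(-4 + \frac{1}{3}\right) = 8 \left(-4 + \frac{1}{3}\right) = 8 \left(- \frac{11}{3}\right) = - \frac{88}{3} \approx -29.333$)
$N{\left(D,k \right)} = - \frac{878}{33}$ ($N{\left(D,k \right)} = - \frac{88}{3} + 5 \frac{6}{6 + 5} = - \frac{88}{3} + 5 \cdot \frac{6}{11} = - \frac{88}{3} + \frac{30}{11} = - \frac{878}{33}$)
$\frac{1}{N{\left(-36,-41 \right)} - 1951} = \frac{1}{- \frac{878}{33} - 1951} = \frac{1}{- \frac{65261}{33}} = - \frac{33}{65261}$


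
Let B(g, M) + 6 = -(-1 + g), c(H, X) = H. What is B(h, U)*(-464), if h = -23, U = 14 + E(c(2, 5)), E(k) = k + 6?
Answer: -8352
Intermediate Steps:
E(k) = 6 + k
U = 22 (U = 14 + (6 + 2) = 14 + 8 = 22)
B(g, M) = -5 - g (B(g, M) = -6 - (-1 + g) = -6 + (1 - g) = -5 - g)
B(h, U)*(-464) = (-5 - 1*(-23))*(-464) = (-5 + 23)*(-464) = 18*(-464) = -8352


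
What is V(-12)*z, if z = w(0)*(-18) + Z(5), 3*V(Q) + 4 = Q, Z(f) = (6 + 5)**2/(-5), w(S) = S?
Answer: 1936/15 ≈ 129.07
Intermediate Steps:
Z(f) = -121/5 (Z(f) = 11**2*(-1/5) = 121*(-1/5) = -121/5)
V(Q) = -4/3 + Q/3
z = -121/5 (z = 0*(-18) - 121/5 = 0 - 121/5 = -121/5 ≈ -24.200)
V(-12)*z = (-4/3 + (1/3)*(-12))*(-121/5) = (-4/3 - 4)*(-121/5) = -16/3*(-121/5) = 1936/15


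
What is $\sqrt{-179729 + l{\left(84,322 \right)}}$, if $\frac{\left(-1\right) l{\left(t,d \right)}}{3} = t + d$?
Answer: $i \sqrt{180947} \approx 425.38 i$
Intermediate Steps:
$l{\left(t,d \right)} = - 3 d - 3 t$ ($l{\left(t,d \right)} = - 3 \left(t + d\right) = - 3 \left(d + t\right) = - 3 d - 3 t$)
$\sqrt{-179729 + l{\left(84,322 \right)}} = \sqrt{-179729 - 1218} = \sqrt{-180947} = i \sqrt{180947}$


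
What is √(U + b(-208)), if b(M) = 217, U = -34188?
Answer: I*√33971 ≈ 184.31*I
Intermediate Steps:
√(U + b(-208)) = √(-34188 + 217) = √(-33971) = I*√33971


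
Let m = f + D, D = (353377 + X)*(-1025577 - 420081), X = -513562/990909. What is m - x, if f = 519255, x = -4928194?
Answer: -168737299217676019/330303 ≈ -5.1086e+11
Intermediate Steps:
X = -513562/990909 (X = -513562*1/990909 = -513562/990909 ≈ -0.51827)
D = -168739098526423066/330303 (D = (353377 - 513562/990909)*(-1025577 - 420081) = (350163936131/990909)*(-1445658) = -168739098526423066/330303 ≈ -5.1086e+11)
m = -168738927014938801/330303 (m = 519255 - 168739098526423066/330303 = -168738927014938801/330303 ≈ -5.1086e+11)
m - x = -168738927014938801/330303 - 1*(-4928194) = -168738927014938801/330303 + 4928194 = -168737299217676019/330303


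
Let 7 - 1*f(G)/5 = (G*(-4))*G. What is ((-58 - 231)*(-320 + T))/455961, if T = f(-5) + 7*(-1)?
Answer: -60112/455961 ≈ -0.13184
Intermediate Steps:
f(G) = 35 + 20*G² (f(G) = 35 - 5*G*(-4)*G = 35 - 5*(-4*G)*G = 35 - (-20)*G² = 35 + 20*G²)
T = 528 (T = (35 + 20*(-5)²) + 7*(-1) = (35 + 20*25) - 7 = (35 + 500) - 7 = 535 - 7 = 528)
((-58 - 231)*(-320 + T))/455961 = ((-58 - 231)*(-320 + 528))/455961 = -289*208*(1/455961) = -60112*1/455961 = -60112/455961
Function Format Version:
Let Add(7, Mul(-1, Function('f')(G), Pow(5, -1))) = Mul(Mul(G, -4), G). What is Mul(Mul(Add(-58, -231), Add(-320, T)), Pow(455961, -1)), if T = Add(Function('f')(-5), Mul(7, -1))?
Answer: Rational(-60112, 455961) ≈ -0.13184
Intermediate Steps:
Function('f')(G) = Add(35, Mul(20, Pow(G, 2))) (Function('f')(G) = Add(35, Mul(-5, Mul(Mul(G, -4), G))) = Add(35, Mul(-5, Mul(Mul(-4, G), G))) = Add(35, Mul(-5, Mul(-4, Pow(G, 2)))) = Add(35, Mul(20, Pow(G, 2))))
T = 528 (T = Add(Add(35, Mul(20, Pow(-5, 2))), Mul(7, -1)) = Add(Add(35, Mul(20, 25)), -7) = Add(Add(35, 500), -7) = Add(535, -7) = 528)
Mul(Mul(Add(-58, -231), Add(-320, T)), Pow(455961, -1)) = Mul(Mul(Add(-58, -231), Add(-320, 528)), Pow(455961, -1)) = Mul(Mul(-289, 208), Rational(1, 455961)) = Mul(-60112, Rational(1, 455961)) = Rational(-60112, 455961)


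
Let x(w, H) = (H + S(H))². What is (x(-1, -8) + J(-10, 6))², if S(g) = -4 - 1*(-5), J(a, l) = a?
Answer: 1521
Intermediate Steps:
S(g) = 1 (S(g) = -4 + 5 = 1)
x(w, H) = (1 + H)² (x(w, H) = (H + 1)² = (1 + H)²)
(x(-1, -8) + J(-10, 6))² = ((1 - 8)² - 10)² = ((-7)² - 10)² = (49 - 10)² = 39² = 1521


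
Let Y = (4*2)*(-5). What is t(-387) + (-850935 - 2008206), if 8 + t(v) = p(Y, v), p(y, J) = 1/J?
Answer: -1106490664/387 ≈ -2.8591e+6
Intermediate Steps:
Y = -40 (Y = 8*(-5) = -40)
t(v) = -8 + 1/v
t(-387) + (-850935 - 2008206) = (-8 + 1/(-387)) + (-850935 - 2008206) = (-8 - 1/387) - 2859141 = -3097/387 - 2859141 = -1106490664/387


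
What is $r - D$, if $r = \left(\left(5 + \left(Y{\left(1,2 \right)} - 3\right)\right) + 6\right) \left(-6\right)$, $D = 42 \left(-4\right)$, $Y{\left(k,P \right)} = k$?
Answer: $114$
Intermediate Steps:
$D = -168$
$r = -54$ ($r = \left(\left(5 + \left(1 - 3\right)\right) + 6\right) \left(-6\right) = \left(\left(5 - 2\right) + 6\right) \left(-6\right) = \left(3 + 6\right) \left(-6\right) = 9 \left(-6\right) = -54$)
$r - D = -54 - -168 = -54 + 168 = 114$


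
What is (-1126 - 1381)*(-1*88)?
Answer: 220616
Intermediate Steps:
(-1126 - 1381)*(-1*88) = -2507*(-88) = 220616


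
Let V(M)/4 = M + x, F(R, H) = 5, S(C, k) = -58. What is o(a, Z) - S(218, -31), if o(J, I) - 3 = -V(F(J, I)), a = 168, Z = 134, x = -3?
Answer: 53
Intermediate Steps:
V(M) = -12 + 4*M (V(M) = 4*(M - 3) = 4*(-3 + M) = -12 + 4*M)
o(J, I) = -5 (o(J, I) = 3 - (-12 + 4*5) = 3 - (-12 + 20) = 3 - 1*8 = 3 - 8 = -5)
o(a, Z) - S(218, -31) = -5 - 1*(-58) = -5 + 58 = 53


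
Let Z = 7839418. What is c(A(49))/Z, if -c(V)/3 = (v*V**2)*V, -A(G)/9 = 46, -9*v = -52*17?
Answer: 10454470416/3919709 ≈ 2667.2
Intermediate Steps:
v = 884/9 (v = -(-52)*17/9 = -1/9*(-884) = 884/9 ≈ 98.222)
A(G) = -414 (A(G) = -9*46 = -414)
c(V) = -884*V**3/3 (c(V) = -3*884*V**2/9*V = -884*V**3/3)
c(A(49))/Z = -884/3*(-414)**3/7839418 = -884/3*(-70957944)*(1/7839418) = 20908940832*(1/7839418) = 10454470416/3919709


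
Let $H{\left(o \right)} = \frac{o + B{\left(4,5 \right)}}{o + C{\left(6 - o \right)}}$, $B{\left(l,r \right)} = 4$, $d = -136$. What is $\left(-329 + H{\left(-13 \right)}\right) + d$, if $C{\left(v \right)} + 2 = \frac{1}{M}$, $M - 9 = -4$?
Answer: $- \frac{34365}{74} \approx -464.39$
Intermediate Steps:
$M = 5$ ($M = 9 - 4 = 5$)
$C{\left(v \right)} = - \frac{9}{5}$ ($C{\left(v \right)} = -2 + \frac{1}{5} = - \frac{9}{5}$)
$H{\left(o \right)} = \frac{4 + o}{- \frac{9}{5} + o}$ ($H{\left(o \right)} = \frac{o + 4}{o - \frac{9}{5}} = \frac{4 + o}{- \frac{9}{5} + o}$)
$\left(-329 + H{\left(-13 \right)}\right) + d = \left(-329 + \frac{5 \left(4 - 13\right)}{-9 + 5 \left(-13\right)}\right) - 136 = \left(-329 + 5 \frac{1}{-9 - 65} \left(-9\right)\right) - 136 = \left(-329 + 5 \frac{1}{-74} \left(-9\right)\right) - 136 = \left(-329 + 5 \left(- \frac{1}{74}\right) \left(-9\right)\right) - 136 = \left(-329 + \frac{45}{74}\right) - 136 = - \frac{24301}{74} - 136 = - \frac{34365}{74}$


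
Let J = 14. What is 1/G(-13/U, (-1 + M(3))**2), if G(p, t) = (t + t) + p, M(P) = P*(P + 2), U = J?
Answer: 14/5475 ≈ 0.0025571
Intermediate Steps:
U = 14
M(P) = P*(2 + P)
G(p, t) = p + 2*t (G(p, t) = 2*t + p = p + 2*t)
1/G(-13/U, (-1 + M(3))**2) = 1/(-13/14 + 2*(-1 + 3*(2 + 3))**2) = 1/(-13*1/14 + 2*(-1 + 3*5)**2) = 1/(-13/14 + 2*(-1 + 15)**2) = 1/(-13/14 + 2*14**2) = 1/(-13/14 + 2*196) = 1/(-13/14 + 392) = 1/(5475/14) = 14/5475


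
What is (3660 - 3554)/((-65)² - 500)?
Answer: 106/3725 ≈ 0.028456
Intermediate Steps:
(3660 - 3554)/((-65)² - 500) = 106/(4225 - 500) = 106/3725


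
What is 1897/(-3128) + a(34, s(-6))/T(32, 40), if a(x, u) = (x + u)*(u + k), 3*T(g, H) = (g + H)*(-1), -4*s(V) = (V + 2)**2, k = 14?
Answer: -40997/3128 ≈ -13.106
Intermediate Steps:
s(V) = -(2 + V)**2/4 (s(V) = -(V + 2)**2/4 = -(2 + V)**2/4)
T(g, H) = -H/3 - g/3 (T(g, H) = ((g + H)*(-1))/3 = ((H + g)*(-1))/3 = (-H - g)/3 = -H/3 - g/3)
a(x, u) = (14 + u)*(u + x) (a(x, u) = (x + u)*(u + 14) = (u + x)*(14 + u) = (14 + u)*(u + x))
1897/(-3128) + a(34, s(-6))/T(32, 40) = 1897/(-3128) + ((-(2 - 6)**2/4)**2 + 14*(-(2 - 6)**2/4) + 14*34 - (2 - 6)**2/4*34)/(-1/3*40 - 1/3*32) = 1897*(-1/3128) + ((-1/4*(-4)**2)**2 + 14*(-1/4*(-4)**2) + 476 - 1/4*(-4)**2*34)/(-40/3 - 32/3) = -1897/3128 + ((-1/4*16)**2 + 14*(-1/4*16) + 476 - 1/4*16*34)/(-24) = -1897/3128 + ((-4)**2 + 14*(-4) + 476 - 4*34)*(-1/24) = -1897/3128 + (16 - 56 + 476 - 136)*(-1/24) = -1897/3128 + 300*(-1/24) = -1897/3128 - 25/2 = -40997/3128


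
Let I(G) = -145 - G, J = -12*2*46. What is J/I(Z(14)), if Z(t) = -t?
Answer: 1104/131 ≈ 8.4275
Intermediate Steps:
J = -1104 (J = -24*46 = -1104)
J/I(Z(14)) = -1104/(-145 - (-1)*14) = -1104/(-145 - 1*(-14)) = -1104/(-145 + 14) = -1104/(-131) = -1104*(-1/131) = 1104/131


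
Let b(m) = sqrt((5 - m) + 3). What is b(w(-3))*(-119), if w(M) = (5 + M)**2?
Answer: -238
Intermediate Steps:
b(m) = sqrt(8 - m)
b(w(-3))*(-119) = sqrt(8 - (5 - 3)**2)*(-119) = sqrt(8 - 1*2**2)*(-119) = sqrt(8 - 1*4)*(-119) = sqrt(8 - 4)*(-119) = sqrt(4)*(-119) = 2*(-119) = -238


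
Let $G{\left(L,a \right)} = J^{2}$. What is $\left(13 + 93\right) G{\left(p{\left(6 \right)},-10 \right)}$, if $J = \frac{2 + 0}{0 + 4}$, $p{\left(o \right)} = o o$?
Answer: $\frac{53}{2} \approx 26.5$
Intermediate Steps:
$p{\left(o \right)} = o^{2}$
$J = \frac{1}{2}$ ($J = \frac{2}{4} = 2 \cdot \frac{1}{4} = \frac{1}{2} \approx 0.5$)
$G{\left(L,a \right)} = \frac{1}{4}$ ($G{\left(L,a \right)} = \left(\frac{1}{2}\right)^{2} = \frac{1}{4}$)
$\left(13 + 93\right) G{\left(p{\left(6 \right)},-10 \right)} = \left(13 + 93\right) \frac{1}{4} = 106 \cdot \frac{1}{4} = \frac{53}{2}$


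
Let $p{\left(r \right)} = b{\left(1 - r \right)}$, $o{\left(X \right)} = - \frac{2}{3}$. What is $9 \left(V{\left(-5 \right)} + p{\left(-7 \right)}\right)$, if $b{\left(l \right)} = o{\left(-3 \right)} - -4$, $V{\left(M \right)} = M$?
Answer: $-15$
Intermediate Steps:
$o{\left(X \right)} = - \frac{2}{3}$ ($o{\left(X \right)} = \left(-2\right) \frac{1}{3} = - \frac{2}{3}$)
$b{\left(l \right)} = \frac{10}{3}$ ($b{\left(l \right)} = - \frac{2}{3} - -4 = - \frac{2}{3} + 4 = \frac{10}{3}$)
$p{\left(r \right)} = \frac{10}{3}$
$9 \left(V{\left(-5 \right)} + p{\left(-7 \right)}\right) = 9 \left(-5 + \frac{10}{3}\right) = 9 \left(- \frac{5}{3}\right) = -15$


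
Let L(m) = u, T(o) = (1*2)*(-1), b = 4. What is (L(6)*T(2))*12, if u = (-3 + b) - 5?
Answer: 96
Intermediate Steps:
u = -4 (u = (-3 + 4) - 5 = 1 - 5 = -4)
T(o) = -2 (T(o) = 2*(-1) = -2)
L(m) = -4
(L(6)*T(2))*12 = -4*(-2)*12 = 8*12 = 96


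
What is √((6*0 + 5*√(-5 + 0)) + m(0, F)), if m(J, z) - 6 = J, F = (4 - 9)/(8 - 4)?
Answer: √(6 + 5*I*√5) ≈ 3.0568 + 1.8287*I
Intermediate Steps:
F = -5/4 ≈ -1.2500
m(J, z) = 6 + J
√((6*0 + 5*√(-5 + 0)) + m(0, F)) = √((6*0 + 5*√(-5 + 0)) + (6 + 0)) = √((0 + 5*√(-5)) + 6) = √((0 + 5*(I*√5)) + 6) = √((0 + 5*I*√5) + 6) = √(5*I*√5 + 6) = √(6 + 5*I*√5)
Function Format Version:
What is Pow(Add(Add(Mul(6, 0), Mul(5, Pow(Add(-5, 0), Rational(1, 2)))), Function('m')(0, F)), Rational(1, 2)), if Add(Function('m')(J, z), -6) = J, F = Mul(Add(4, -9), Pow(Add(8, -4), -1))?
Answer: Pow(Add(6, Mul(5, I, Pow(5, Rational(1, 2)))), Rational(1, 2)) ≈ Add(3.0568, Mul(1.8287, I))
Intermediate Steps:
F = Rational(-5, 4) (F = Mul(-5, Pow(4, -1)) = Mul(-5, Rational(1, 4)) = Rational(-5, 4) ≈ -1.2500)
Function('m')(J, z) = Add(6, J)
Pow(Add(Add(Mul(6, 0), Mul(5, Pow(Add(-5, 0), Rational(1, 2)))), Function('m')(0, F)), Rational(1, 2)) = Pow(Add(Add(Mul(6, 0), Mul(5, Pow(Add(-5, 0), Rational(1, 2)))), Add(6, 0)), Rational(1, 2)) = Pow(Add(Add(0, Mul(5, Pow(-5, Rational(1, 2)))), 6), Rational(1, 2)) = Pow(Add(Add(0, Mul(5, Mul(I, Pow(5, Rational(1, 2))))), 6), Rational(1, 2)) = Pow(Add(Add(0, Mul(5, I, Pow(5, Rational(1, 2)))), 6), Rational(1, 2)) = Pow(Add(Mul(5, I, Pow(5, Rational(1, 2))), 6), Rational(1, 2)) = Pow(Add(6, Mul(5, I, Pow(5, Rational(1, 2)))), Rational(1, 2))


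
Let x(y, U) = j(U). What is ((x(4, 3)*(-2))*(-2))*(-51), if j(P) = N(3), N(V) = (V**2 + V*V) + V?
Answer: -4284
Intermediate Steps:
N(V) = V + 2*V**2 (N(V) = (V**2 + V**2) + V = 2*V**2 + V = V + 2*V**2)
j(P) = 21 (j(P) = 3*(1 + 2*3) = 3*(1 + 6) = 3*7 = 21)
x(y, U) = 21
((x(4, 3)*(-2))*(-2))*(-51) = ((21*(-2))*(-2))*(-51) = -42*(-2)*(-51) = 84*(-51) = -4284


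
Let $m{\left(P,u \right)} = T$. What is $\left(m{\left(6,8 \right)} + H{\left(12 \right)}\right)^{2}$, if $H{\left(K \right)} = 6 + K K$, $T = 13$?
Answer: $26569$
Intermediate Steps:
$m{\left(P,u \right)} = 13$
$H{\left(K \right)} = 6 + K^{2}$
$\left(m{\left(6,8 \right)} + H{\left(12 \right)}\right)^{2} = \left(13 + \left(6 + 12^{2}\right)\right)^{2} = \left(13 + \left(6 + 144\right)\right)^{2} = \left(13 + 150\right)^{2} = 163^{2} = 26569$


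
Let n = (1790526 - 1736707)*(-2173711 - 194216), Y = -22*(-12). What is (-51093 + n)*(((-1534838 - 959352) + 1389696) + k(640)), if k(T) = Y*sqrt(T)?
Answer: 140756178913891164 - 269152254214272*sqrt(10) ≈ 1.3991e+17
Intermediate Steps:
Y = 264
n = -127439463213 (n = 53819*(-2367927) = -127439463213)
k(T) = 264*sqrt(T)
(-51093 + n)*(((-1534838 - 959352) + 1389696) + k(640)) = (-51093 - 127439463213)*(((-1534838 - 959352) + 1389696) + 264*sqrt(640)) = -127439514306*((-2494190 + 1389696) + 264*(8*sqrt(10))) = -127439514306*(-1104494 + 2112*sqrt(10)) = 140756178913891164 - 269152254214272*sqrt(10)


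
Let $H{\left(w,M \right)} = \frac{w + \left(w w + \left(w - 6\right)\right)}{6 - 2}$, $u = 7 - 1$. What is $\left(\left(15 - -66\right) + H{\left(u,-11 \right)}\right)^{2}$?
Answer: $\frac{33489}{4} \approx 8372.3$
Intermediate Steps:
$u = 6$ ($u = 7 - 1 = 6$)
$H{\left(w,M \right)} = - \frac{3}{2} + \frac{w}{2} + \frac{w^{2}}{4}$ ($H{\left(w,M \right)} = \frac{w + \left(w^{2} + \left(-6 + w\right)\right)}{4} = \left(w + \left(-6 + w + w^{2}\right)\right) \frac{1}{4} = \left(-6 + w^{2} + 2 w\right) \frac{1}{4} = - \frac{3}{2} + \frac{w}{2} + \frac{w^{2}}{4}$)
$\left(\left(15 - -66\right) + H{\left(u,-11 \right)}\right)^{2} = \left(\left(15 - -66\right) + \left(- \frac{3}{2} + \frac{1}{2} \cdot 6 + \frac{6^{2}}{4}\right)\right)^{2} = \left(\left(15 + 66\right) + \left(- \frac{3}{2} + 3 + \frac{1}{4} \cdot 36\right)\right)^{2} = \left(81 + \left(- \frac{3}{2} + 3 + 9\right)\right)^{2} = \left(81 + \frac{21}{2}\right)^{2} = \left(\frac{183}{2}\right)^{2} = \frac{33489}{4}$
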